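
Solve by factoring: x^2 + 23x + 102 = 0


We need two numbers that multiply to 102 and add to 23.
Those numbers are 17 and 6 (since 17 * 6 = 102 and 17 + 6 = 23).
So x^2 + 23x + 102 = (x + 17)(x + 6) = 0
Setting each factor to zero: x = -17 or x = -6

x = -17, x = -6


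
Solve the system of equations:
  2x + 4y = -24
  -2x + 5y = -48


Using Cramer's rule:
Determinant D = (2)(5) - (-2)(4) = 10 + 8 = 18
Dx = (-24)(5) - (-48)(4) = -120 + 192 = 72
Dy = (2)(-48) - (-2)(-24) = -96 - 48 = -144
x = Dx/D = 72/18 = 4
y = Dy/D = -144/18 = -8

x = 4, y = -8


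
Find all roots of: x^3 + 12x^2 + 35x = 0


The constant term is 0, so x = 0 is a root. Factor out x:
  x^2 + 12x + 35 = 0
Solve the quadratic x^2 + 12x + 35 = 0: discriminant = 12^2 - 4(1)(35) = 144 - 140 = 4.
sqrt(4) = 2, so x = (-12 ± 2)/2: x = -5 or x = -7.
Collecting all roots found:

x = -7, x = -5, x = 0


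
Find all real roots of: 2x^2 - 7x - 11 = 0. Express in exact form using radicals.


Using the quadratic formula: x = (-b ± sqrt(b^2 - 4ac)) / (2a)
Here a = 2, b = -7, c = -11
Discriminant = b^2 - 4ac = (-7)^2 - 4(2)(-11) = 49 + 88 = 137
Since discriminant = 137 > 0, there are two real roots.
x = (7 ± sqrt(137)) / 4
Numerically: x ≈ 4.6762 or x ≈ -1.1762

x = (7 + sqrt(137)) / 4 or x = (7 - sqrt(137)) / 4


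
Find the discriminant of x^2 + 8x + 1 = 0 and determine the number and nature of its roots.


For ax^2 + bx + c = 0, discriminant D = b^2 - 4ac
Here a = 1, b = 8, c = 1
D = (8)^2 - 4(1)(1) = 64 - 4 = 60

D = 60 > 0 but not a perfect square
The equation has 2 distinct real irrational roots.

Discriminant = 60, 2 distinct real irrational roots


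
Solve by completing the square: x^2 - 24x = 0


Start: x^2 - 24x + 0 = 0
Move constant: x^2 - 24x = 0
Half of -24 is -12, squared is 144
Add 144 to both sides: x^2 - 24x + 144 = 144
(x - 12)^2 = 144
x - 12 = ±12
x = 12 + 12 = 24 or x = 12 - 12 = 0

x = 0, x = 24


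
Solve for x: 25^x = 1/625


Express both sides with the same base.
1/625 = 25^(-2)
Since the bases match: x = -2

x = -2


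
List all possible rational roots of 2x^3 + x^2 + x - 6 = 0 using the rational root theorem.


Rational root theorem: possible roots are ±p/q where:
  p divides the constant term (-6): p ∈ {1, 2, 3, 6}
  q divides the leading coefficient (2): q ∈ {1, 2}

All possible rational roots: -6, -3, -2, -3/2, -1, -1/2, 1/2, 1, 3/2, 2, 3, 6

-6, -3, -2, -3/2, -1, -1/2, 1/2, 1, 3/2, 2, 3, 6


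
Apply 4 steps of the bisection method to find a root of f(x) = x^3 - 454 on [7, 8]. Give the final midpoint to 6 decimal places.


f(x) = x^3 - 454
f(7) = -111 < 0
f(8) = 58 > 0

Step 1: midpoint = (7.000000 + 8.000000)/2 = 7.500000
  f(7.500000) = -32.125000
  f(mid) < 0, so root is in [7.500000, 8.000000]

Step 2: midpoint = (7.500000 + 8.000000)/2 = 7.750000
  f(7.750000) = 11.484375
  f(mid) > 0, so root is in [7.500000, 7.750000]

Step 3: midpoint = (7.500000 + 7.750000)/2 = 7.625000
  f(7.625000) = -10.677734
  f(mid) < 0, so root is in [7.625000, 7.750000]

Step 4: midpoint = (7.625000 + 7.750000)/2 = 7.687500
  f(7.687500) = 0.313232
  f(mid) > 0, so root is in [7.625000, 7.687500]

midpoint = 7.687500


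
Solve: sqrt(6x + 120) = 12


Square both sides: 6x + 120 = 12^2 = 144
6x = 144 - 120 = 24
x = 4
Check: sqrt(6*4 + 120) = sqrt(144) = 12 ✓

x = 4


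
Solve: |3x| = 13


An absolute value equation |expr| = 13 gives two cases:
Case 1: 3x = 13
  3x = 13, so x = 13/3
Case 2: 3x = -13
  3x = -13, so x = -13/3

x = -13/3, x = 13/3


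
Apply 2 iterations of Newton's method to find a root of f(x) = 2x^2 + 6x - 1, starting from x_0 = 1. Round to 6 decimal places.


Newton's method: x_(n+1) = x_n - f(x_n)/f'(x_n)
f(x) = 2x^2 + 6x - 1
f'(x) = 4x + 6

Iteration 1:
  f(1.000000) = 7.000000
  f'(1.000000) = 10.000000
  x_1 = 1.000000 - (7.000000)/(10.000000) = 0.300000

Iteration 2:
  f(0.300000) = 0.980000
  f'(0.300000) = 7.200000
  x_2 = 0.300000 - (0.980000)/(7.200000) = 0.163889

x_2 = 0.163889


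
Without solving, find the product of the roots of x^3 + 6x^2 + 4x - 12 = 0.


By Vieta's formulas for x^3 + bx^2 + cx + d = 0:
  r1 + r2 + r3 = -b/a = -6
  r1*r2 + r1*r3 + r2*r3 = c/a = 4
  r1*r2*r3 = -d/a = 12


Product = 12


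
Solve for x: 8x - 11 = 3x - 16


Starting with: 8x - 11 = 3x - 16
Move all x terms to left: (8 - 3)x = -16 + 11
Simplify: 5x = -5
Divide both sides by 5: x = -1

x = -1


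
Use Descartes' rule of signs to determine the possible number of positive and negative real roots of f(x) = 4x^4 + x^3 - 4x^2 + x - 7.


Descartes' rule of signs:

For positive roots, count sign changes in f(x) = 4x^4 + x^3 - 4x^2 + x - 7:
Signs of coefficients: +, +, -, +, -
Number of sign changes: 3
Possible positive real roots: 3, 1

For negative roots, examine f(-x) = 4x^4 - x^3 - 4x^2 - x - 7:
Signs of coefficients: +, -, -, -, -
Number of sign changes: 1
Possible negative real roots: 1

Positive roots: 3 or 1; Negative roots: 1


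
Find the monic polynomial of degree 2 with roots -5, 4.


A monic polynomial with roots -5, 4 is:
p(x) = (x + 5)(x - 4)
After multiplying by (x + 5): x + 5
After multiplying by (x - 4): x^2 + x - 20

x^2 + x - 20


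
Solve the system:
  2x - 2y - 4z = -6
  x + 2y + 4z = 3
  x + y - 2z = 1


Using Cramer's rule. Expand each determinant along the first row.
D  = 2*[2*(-2) - 4*1] - (-2)*[1*(-2) - 4*1] + (-4)*[1*1 - 2*1]
  = 2*(-8) - (-2)*(-6) + (-4)*(-1) = -24
Dx = (-6)*[2*(-2) - 4*1] - (-2)*[3*(-2) - 4*1] + (-4)*[3*1 - 2*1]
  = (-6)*(-8) - (-2)*(-10) + (-4)*(1) = 24
Dy = 2*[3*(-2) - 4*1] - (-6)*[1*(-2) - 4*1] + (-4)*[1*1 - 3*1]
  = 2*(-10) - (-6)*(-6) + (-4)*(-2) = -48
Dz = 2*[2*1 - 3*1] - (-2)*[1*1 - 3*1] + (-6)*[1*1 - 2*1]
  = 2*(-1) - (-2)*(-2) + (-6)*(-1) = 0
x = Dx/D = 24/-24 = -1, y = Dy/D = -48/-24 = 2, z = Dz/D = 0/-24 = 0
Check eq1: (2)(-1) + (-2)(2) + (-4)(0) = -6 = -6 ✓
Check eq2: (1)(-1) + (2)(2) + (4)(0) = 3 = 3 ✓
Check eq3: (1)(-1) + (1)(2) + (-2)(0) = 1 = 1 ✓

x = -1, y = 2, z = 0


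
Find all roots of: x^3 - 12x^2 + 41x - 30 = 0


Let p(x) = x^3 - 12x^2 + 41x - 30. By the rational root theorem (leading coefficient 1), any rational root is an integer divisor of 30: try ±1, ±2, ... in turn.
Test x = 1: value = 0 ✓, so (x - 1) is a factor.
Synthetic division by (x - 1): bring down 1; 1(1) - 12 = -11; (-11)(1) + 41 = 30; 30(1) - 30 = 0 → quotient x^2 - 11x + 30, remainder 0.
Solve the quadratic x^2 - 11x + 30 = 0: discriminant = (-11)^2 - 4(1)(30) = 121 - 120 = 1.
sqrt(1) = 1, so x = (11 ± 1)/2: x = 6 or x = 5.
Collecting all roots found:

x = 1, x = 5, x = 6


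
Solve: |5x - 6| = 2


An absolute value equation |expr| = 2 gives two cases:
Case 1: 5x - 6 = 2
  5x = 8, so x = 8/5
Case 2: 5x - 6 = -2
  5x = 4, so x = 4/5

x = 4/5, x = 8/5


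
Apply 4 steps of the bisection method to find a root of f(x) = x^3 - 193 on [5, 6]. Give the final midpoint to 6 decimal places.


f(x) = x^3 - 193
f(5) = -68 < 0
f(6) = 23 > 0

Step 1: midpoint = (5.000000 + 6.000000)/2 = 5.500000
  f(5.500000) = -26.625000
  f(mid) < 0, so root is in [5.500000, 6.000000]

Step 2: midpoint = (5.500000 + 6.000000)/2 = 5.750000
  f(5.750000) = -2.890625
  f(mid) < 0, so root is in [5.750000, 6.000000]

Step 3: midpoint = (5.750000 + 6.000000)/2 = 5.875000
  f(5.875000) = 9.779297
  f(mid) > 0, so root is in [5.750000, 5.875000]

Step 4: midpoint = (5.750000 + 5.875000)/2 = 5.812500
  f(5.812500) = 3.376221
  f(mid) > 0, so root is in [5.750000, 5.812500]

midpoint = 5.812500


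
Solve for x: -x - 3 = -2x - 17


Starting with: -x - 3 = -2x - 17
Move all x terms to left: (-1 + 2)x = -17 + 3
Simplify: x = -14
Divide both sides by 1: x = -14

x = -14


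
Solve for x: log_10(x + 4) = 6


Convert to exponential form: x + 4 = 10^6 = 1000000
x = 1000000 - 4 = 999996
Check: log_10(999996 + 4) = log_10(1000000) = log_10(1000000) = 6 ✓

x = 999996


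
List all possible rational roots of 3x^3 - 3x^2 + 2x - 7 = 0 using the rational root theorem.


Rational root theorem: possible roots are ±p/q where:
  p divides the constant term (-7): p ∈ {1, 7}
  q divides the leading coefficient (3): q ∈ {1, 3}

All possible rational roots: -7, -7/3, -1, -1/3, 1/3, 1, 7/3, 7

-7, -7/3, -1, -1/3, 1/3, 1, 7/3, 7


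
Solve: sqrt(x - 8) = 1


Square both sides: x - 8 = 1^2 = 1
x = 1 + 8 = 9
x = 9
Check: sqrt(1*9 - 8) = sqrt(1) = 1 ✓

x = 9


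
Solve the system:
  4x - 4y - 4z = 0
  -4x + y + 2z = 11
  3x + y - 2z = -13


Using Cramer's rule. Expand each determinant along the first row.
D  = 4*[1*(-2) - 2*1] - (-4)*[(-4)*(-2) - 2*3] + (-4)*[(-4)*1 - 1*3]
  = 4*(-4) - (-4)*(2) + (-4)*(-7) = 20
Dx = 0*[1*(-2) - 2*1] - (-4)*[11*(-2) - 2*(-13)] + (-4)*[11*1 - 1*(-13)]
  = 0*(-4) - (-4)*(4) + (-4)*(24) = -80
Dy = 4*[11*(-2) - 2*(-13)] - 0*[(-4)*(-2) - 2*3] + (-4)*[(-4)*(-13) - 11*3]
  = 4*(4) - 0*(2) + (-4)*(19) = -60
Dz = 4*[1*(-13) - 11*1] - (-4)*[(-4)*(-13) - 11*3] + 0*[(-4)*1 - 1*3]
  = 4*(-24) - (-4)*(19) + 0*(-7) = -20
x = Dx/D = -80/20 = -4, y = Dy/D = -60/20 = -3, z = Dz/D = -20/20 = -1
Check eq1: (4)(-4) + (-4)(-3) + (-4)(-1) = 0 = 0 ✓
Check eq2: (-4)(-4) + (1)(-3) + (2)(-1) = 11 = 11 ✓
Check eq3: (3)(-4) + (1)(-3) + (-2)(-1) = -13 = -13 ✓

x = -4, y = -3, z = -1


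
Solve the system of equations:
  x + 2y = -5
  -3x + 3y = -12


Using Cramer's rule:
Determinant D = (1)(3) - (-3)(2) = 3 + 6 = 9
Dx = (-5)(3) - (-12)(2) = -15 + 24 = 9
Dy = (1)(-12) - (-3)(-5) = -12 - 15 = -27
x = Dx/D = 9/9 = 1
y = Dy/D = -27/9 = -3

x = 1, y = -3


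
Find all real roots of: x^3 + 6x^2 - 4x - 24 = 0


Let p(x) = x^3 + 6x^2 - 4x - 24. By the rational root theorem (leading coefficient 1), any rational root is an integer divisor of 24: try ±1, ±2, ... in turn.
Test x = 1: value = -21 ≠ 0.
Test x = -1: value = -15 ≠ 0.
Test x = 2: value = 0 ✓, so (x - 2) is a factor.
Synthetic division by (x - 2): bring down 1; 1(2) + 6 = 8; 8(2) - 4 = 12; 12(2) - 24 = 0 → quotient x^2 + 8x + 12, remainder 0.
Solve the quadratic x^2 + 8x + 12 = 0: discriminant = 8^2 - 4(1)(12) = 64 - 48 = 16.
sqrt(16) = 4, so x = (-8 ± 4)/2: x = -2 or x = -6.

x = -6, x = -2, x = 2


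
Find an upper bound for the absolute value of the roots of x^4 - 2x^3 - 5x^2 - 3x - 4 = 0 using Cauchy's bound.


Cauchy's bound: all roots r satisfy |r| <= 1 + max(|a_i/a_n|) for i = 0,...,n-1
where a_n is the leading coefficient.

Coefficients: [1, -2, -5, -3, -4]
Leading coefficient a_n = 1
Ratios |a_i/a_n|: 2, 5, 3, 4
Maximum ratio: 5
Cauchy's bound: |r| <= 1 + 5 = 6

Upper bound = 6


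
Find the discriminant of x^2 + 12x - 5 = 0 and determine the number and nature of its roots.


For ax^2 + bx + c = 0, discriminant D = b^2 - 4ac
Here a = 1, b = 12, c = -5
D = (12)^2 - 4(1)(-5) = 144 + 20 = 164

D = 164 > 0 but not a perfect square
The equation has 2 distinct real irrational roots.

Discriminant = 164, 2 distinct real irrational roots


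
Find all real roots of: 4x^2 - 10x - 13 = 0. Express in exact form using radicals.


Using the quadratic formula: x = (-b ± sqrt(b^2 - 4ac)) / (2a)
Here a = 4, b = -10, c = -13
Discriminant = b^2 - 4ac = (-10)^2 - 4(4)(-13) = 100 + 208 = 308
Since discriminant = 308 > 0, there are two real roots.
x = (10 ± 2*sqrt(77)) / 8
Simplifying: x = (5 ± sqrt(77)) / 4
Numerically: x ≈ 3.4437 or x ≈ -0.9437

x = (5 + sqrt(77)) / 4 or x = (5 - sqrt(77)) / 4


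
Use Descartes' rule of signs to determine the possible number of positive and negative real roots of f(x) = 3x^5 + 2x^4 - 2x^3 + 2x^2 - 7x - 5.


Descartes' rule of signs:

For positive roots, count sign changes in f(x) = 3x^5 + 2x^4 - 2x^3 + 2x^2 - 7x - 5:
Signs of coefficients: +, +, -, +, -, -
Number of sign changes: 3
Possible positive real roots: 3, 1

For negative roots, examine f(-x) = -3x^5 + 2x^4 + 2x^3 + 2x^2 + 7x - 5:
Signs of coefficients: -, +, +, +, +, -
Number of sign changes: 2
Possible negative real roots: 2, 0

Positive roots: 3 or 1; Negative roots: 2 or 0


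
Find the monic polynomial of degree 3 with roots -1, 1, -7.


A monic polynomial with roots -1, 1, -7 is:
p(x) = (x + 1)(x - 1)(x + 7)
After multiplying by (x + 1): x + 1
After multiplying by (x - 1): x^2 - 1
After multiplying by (x + 7): x^3 + 7x^2 - x - 7

x^3 + 7x^2 - x - 7


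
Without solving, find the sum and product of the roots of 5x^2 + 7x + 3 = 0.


By Vieta's formulas for ax^2 + bx + c = 0:
  Sum of roots = -b/a
  Product of roots = c/a

Here a = 5, b = 7, c = 3
Sum = -(7)/5 = -7/5
Product = 3/5 = 3/5

Sum = -7/5, Product = 3/5


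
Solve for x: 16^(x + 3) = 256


Express both sides with the same base.
256 = 16^2
Since the bases match, equate exponents: x + 3 = 2
So x = 2 - (3) = -1

x = -1


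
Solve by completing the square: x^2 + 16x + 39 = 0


Start: x^2 + 16x + 39 = 0
Move constant: x^2 + 16x = -39
Half of 16 is 8, squared is 64
Add 64 to both sides: x^2 + 16x + 64 = 25
(x + 8)^2 = 25
x + 8 = ±5
x = -8 + 5 = -3 or x = -8 - 5 = -13

x = -13, x = -3


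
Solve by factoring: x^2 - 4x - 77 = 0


We need two numbers that multiply to -77 and add to -4.
Those numbers are 7 and -11 (since 7 * (-11) = -77 and 7 + (-11) = -4).
So x^2 - 4x - 77 = (x + 7)(x - 11) = 0
Setting each factor to zero: x = -7 or x = 11

x = -7, x = 11


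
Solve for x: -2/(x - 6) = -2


Multiply both sides by (x - 6): -2 = -2(x - 6)
Distribute: -2 = -2x + 12
-2x = -2 - 12 = -14
x = 7

x = 7


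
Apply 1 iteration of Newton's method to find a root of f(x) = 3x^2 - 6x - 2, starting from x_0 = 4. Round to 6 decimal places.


Newton's method: x_(n+1) = x_n - f(x_n)/f'(x_n)
f(x) = 3x^2 - 6x - 2
f'(x) = 6x - 6

Iteration 1:
  f(4.000000) = 22.000000
  f'(4.000000) = 18.000000
  x_1 = 4.000000 - (22.000000)/(18.000000) = 2.777778

x_1 = 2.777778


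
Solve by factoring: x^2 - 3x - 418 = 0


We need two numbers that multiply to -418 and add to -3.
Those numbers are 19 and -22 (since 19 * (-22) = -418 and 19 + (-22) = -3).
So x^2 - 3x - 418 = (x + 19)(x - 22) = 0
Setting each factor to zero: x = -19 or x = 22

x = -19, x = 22


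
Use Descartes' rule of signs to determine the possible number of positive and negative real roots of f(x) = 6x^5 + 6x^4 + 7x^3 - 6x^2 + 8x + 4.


Descartes' rule of signs:

For positive roots, count sign changes in f(x) = 6x^5 + 6x^4 + 7x^3 - 6x^2 + 8x + 4:
Signs of coefficients: +, +, +, -, +, +
Number of sign changes: 2
Possible positive real roots: 2, 0

For negative roots, examine f(-x) = -6x^5 + 6x^4 - 7x^3 - 6x^2 - 8x + 4:
Signs of coefficients: -, +, -, -, -, +
Number of sign changes: 3
Possible negative real roots: 3, 1

Positive roots: 2 or 0; Negative roots: 3 or 1


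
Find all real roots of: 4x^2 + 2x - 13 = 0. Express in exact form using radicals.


Using the quadratic formula: x = (-b ± sqrt(b^2 - 4ac)) / (2a)
Here a = 4, b = 2, c = -13
Discriminant = b^2 - 4ac = 2^2 - 4(4)(-13) = 4 + 208 = 212
Since discriminant = 212 > 0, there are two real roots.
x = (-2 ± 2*sqrt(53)) / 8
Simplifying: x = (-1 ± sqrt(53)) / 4
Numerically: x ≈ 1.5700 or x ≈ -2.0700

x = (-1 + sqrt(53)) / 4 or x = (-1 - sqrt(53)) / 4


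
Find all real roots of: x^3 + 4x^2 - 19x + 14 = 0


Let p(x) = x^3 + 4x^2 - 19x + 14. By the rational root theorem (leading coefficient 1), any rational root is an integer divisor of 14: try ±1, ±2, ... in turn.
Test x = 1: value = 0 ✓, so (x - 1) is a factor.
Synthetic division by (x - 1): bring down 1; 1(1) + 4 = 5; 5(1) - 19 = -14; (-14)(1) + 14 = 0 → quotient x^2 + 5x - 14, remainder 0.
Solve the quadratic x^2 + 5x - 14 = 0: discriminant = 5^2 - 4(1)(-14) = 25 + 56 = 81.
sqrt(81) = 9, so x = (-5 ± 9)/2: x = 2 or x = -7.

x = -7, x = 1, x = 2


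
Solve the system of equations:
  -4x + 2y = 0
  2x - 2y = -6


Using Cramer's rule:
Determinant D = (-4)(-2) - (2)(2) = 8 - 4 = 4
Dx = (0)(-2) - (-6)(2) = 0 + 12 = 12
Dy = (-4)(-6) - (2)(0) = 24 - 0 = 24
x = Dx/D = 12/4 = 3
y = Dy/D = 24/4 = 6

x = 3, y = 6


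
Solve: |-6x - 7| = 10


An absolute value equation |expr| = 10 gives two cases:
Case 1: -6x - 7 = 10
  -6x = 17, so x = -17/6
Case 2: -6x - 7 = -10
  -6x = -3, so x = 1/2

x = -17/6, x = 1/2


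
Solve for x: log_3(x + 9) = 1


Convert to exponential form: x + 9 = 3^1 = 3
x = 3 - 9 = -6
Check: log_3(-6 + 9) = log_3(3) = log_3(3) = 1 ✓

x = -6


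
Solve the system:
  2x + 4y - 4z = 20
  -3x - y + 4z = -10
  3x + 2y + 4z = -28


Using Cramer's rule. Expand each determinant along the first row.
D  = 2*[(-1)*4 - 4*2] - 4*[(-3)*4 - 4*3] + (-4)*[(-3)*2 - (-1)*3]
  = 2*(-12) - 4*(-24) + (-4)*(-3) = 84
Dx = 20*[(-1)*4 - 4*2] - 4*[(-10)*4 - 4*(-28)] + (-4)*[(-10)*2 - (-1)*(-28)]
  = 20*(-12) - 4*(72) + (-4)*(-48) = -336
Dy = 2*[(-10)*4 - 4*(-28)] - 20*[(-3)*4 - 4*3] + (-4)*[(-3)*(-28) - (-10)*3]
  = 2*(72) - 20*(-24) + (-4)*(114) = 168
Dz = 2*[(-1)*(-28) - (-10)*2] - 4*[(-3)*(-28) - (-10)*3] + 20*[(-3)*2 - (-1)*3]
  = 2*(48) - 4*(114) + 20*(-3) = -420
x = Dx/D = -336/84 = -4, y = Dy/D = 168/84 = 2, z = Dz/D = -420/84 = -5
Check eq1: (2)(-4) + (4)(2) + (-4)(-5) = 20 = 20 ✓
Check eq2: (-3)(-4) + (-1)(2) + (4)(-5) = -10 = -10 ✓
Check eq3: (3)(-4) + (2)(2) + (4)(-5) = -28 = -28 ✓

x = -4, y = 2, z = -5


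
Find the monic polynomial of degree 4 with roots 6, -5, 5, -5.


A monic polynomial with roots 6, -5, 5, -5 is:
p(x) = (x - 6)(x + 5)(x - 5)(x + 5)
After multiplying by (x - 6): x - 6
After multiplying by (x + 5): x^2 - x - 30
After multiplying by (x - 5): x^3 - 6x^2 - 25x + 150
After multiplying by (x + 5): x^4 - x^3 - 55x^2 + 25x + 750

x^4 - x^3 - 55x^2 + 25x + 750


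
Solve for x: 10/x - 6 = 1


Subtract -6 from both sides: 10/x = 7
Multiply both sides by x: 10 = 7 * x
Divide by 7: x = 10/7

x = 10/7


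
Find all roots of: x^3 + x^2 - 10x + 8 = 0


Let p(x) = x^3 + x^2 - 10x + 8. By the rational root theorem (leading coefficient 1), any rational root is an integer divisor of 8: try ±1, ±2, ... in turn.
Test x = 1: value = 0 ✓, so (x - 1) is a factor.
Synthetic division by (x - 1): bring down 1; 1(1) + 1 = 2; 2(1) - 10 = -8; (-8)(1) + 8 = 0 → quotient x^2 + 2x - 8, remainder 0.
Solve the quadratic x^2 + 2x - 8 = 0: discriminant = 2^2 - 4(1)(-8) = 4 + 32 = 36.
sqrt(36) = 6, so x = (-2 ± 6)/2: x = 2 or x = -4.
Collecting all roots found:

x = -4, x = 1, x = 2


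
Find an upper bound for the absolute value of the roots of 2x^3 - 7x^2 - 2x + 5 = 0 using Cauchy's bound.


Cauchy's bound: all roots r satisfy |r| <= 1 + max(|a_i/a_n|) for i = 0,...,n-1
where a_n is the leading coefficient.

Coefficients: [2, -7, -2, 5]
Leading coefficient a_n = 2
Ratios |a_i/a_n|: 7/2, 1, 5/2
Maximum ratio: 7/2
Cauchy's bound: |r| <= 1 + 7/2 = 9/2

Upper bound = 9/2


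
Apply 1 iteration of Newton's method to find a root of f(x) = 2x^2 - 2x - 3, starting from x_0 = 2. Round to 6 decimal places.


Newton's method: x_(n+1) = x_n - f(x_n)/f'(x_n)
f(x) = 2x^2 - 2x - 3
f'(x) = 4x - 2

Iteration 1:
  f(2.000000) = 1.000000
  f'(2.000000) = 6.000000
  x_1 = 2.000000 - (1.000000)/(6.000000) = 1.833333

x_1 = 1.833333


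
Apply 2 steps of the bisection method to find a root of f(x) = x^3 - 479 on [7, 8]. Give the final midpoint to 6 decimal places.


f(x) = x^3 - 479
f(7) = -136 < 0
f(8) = 33 > 0

Step 1: midpoint = (7.000000 + 8.000000)/2 = 7.500000
  f(7.500000) = -57.125000
  f(mid) < 0, so root is in [7.500000, 8.000000]

Step 2: midpoint = (7.500000 + 8.000000)/2 = 7.750000
  f(7.750000) = -13.515625
  f(mid) < 0, so root is in [7.750000, 8.000000]

midpoint = 7.750000


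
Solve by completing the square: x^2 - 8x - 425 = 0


Start: x^2 - 8x - 425 = 0
Move constant: x^2 - 8x = 425
Half of -8 is -4, squared is 16
Add 16 to both sides: x^2 - 8x + 16 = 441
(x - 4)^2 = 441
x - 4 = ±21
x = 4 + 21 = 25 or x = 4 - 21 = -17

x = -17, x = 25


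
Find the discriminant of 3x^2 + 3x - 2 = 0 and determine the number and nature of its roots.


For ax^2 + bx + c = 0, discriminant D = b^2 - 4ac
Here a = 3, b = 3, c = -2
D = (3)^2 - 4(3)(-2) = 9 + 24 = 33

D = 33 > 0 but not a perfect square
The equation has 2 distinct real irrational roots.

Discriminant = 33, 2 distinct real irrational roots


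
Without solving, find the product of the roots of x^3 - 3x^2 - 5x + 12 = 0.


By Vieta's formulas for x^3 + bx^2 + cx + d = 0:
  r1 + r2 + r3 = -b/a = 3
  r1*r2 + r1*r3 + r2*r3 = c/a = -5
  r1*r2*r3 = -d/a = -12


Product = -12


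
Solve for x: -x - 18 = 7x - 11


Starting with: -x - 18 = 7x - 11
Move all x terms to left: (-1 - 7)x = -11 + 18
Simplify: -8x = 7
Divide both sides by -8: x = -7/8

x = -7/8


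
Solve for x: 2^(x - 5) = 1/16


Express both sides with the same base.
1/16 = 2^(-4)
Since the bases match, equate exponents: x - 5 = -4
So x = -4 - (-5) = 1

x = 1


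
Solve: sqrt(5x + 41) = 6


Square both sides: 5x + 41 = 6^2 = 36
5x = 36 - 41 = -5
x = -1
Check: sqrt(5*(-1) + 41) = sqrt(36) = 6 ✓

x = -1


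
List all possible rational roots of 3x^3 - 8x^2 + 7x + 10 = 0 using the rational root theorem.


Rational root theorem: possible roots are ±p/q where:
  p divides the constant term (10): p ∈ {1, 2, 5, 10}
  q divides the leading coefficient (3): q ∈ {1, 3}

All possible rational roots: -10, -5, -10/3, -2, -5/3, -1, -2/3, -1/3, 1/3, 2/3, 1, 5/3, 2, 10/3, 5, 10

-10, -5, -10/3, -2, -5/3, -1, -2/3, -1/3, 1/3, 2/3, 1, 5/3, 2, 10/3, 5, 10


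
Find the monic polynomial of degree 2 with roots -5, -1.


A monic polynomial with roots -5, -1 is:
p(x) = (x + 5)(x + 1)
After multiplying by (x + 5): x + 5
After multiplying by (x + 1): x^2 + 6x + 5

x^2 + 6x + 5


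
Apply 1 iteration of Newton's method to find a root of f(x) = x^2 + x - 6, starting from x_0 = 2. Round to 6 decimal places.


Newton's method: x_(n+1) = x_n - f(x_n)/f'(x_n)
f(x) = x^2 + x - 6
f'(x) = 2x + 1

Iteration 1:
  f(2.000000) = 0.000000
  f'(2.000000) = 5.000000
  x_1 = 2.000000 - (0.000000)/(5.000000) = 2.000000

x_1 = 2.000000


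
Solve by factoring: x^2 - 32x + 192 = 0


We need two numbers that multiply to 192 and add to -32.
Those numbers are -8 and -24 (since (-8) * (-24) = 192 and (-8) + (-24) = -32).
So x^2 - 32x + 192 = (x - 8)(x - 24) = 0
Setting each factor to zero: x = 8 or x = 24

x = 8, x = 24


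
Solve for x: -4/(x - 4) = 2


Multiply both sides by (x - 4): -4 = 2(x - 4)
Distribute: -4 = 2x - 8
2x = -4 + 8 = 4
x = 2

x = 2


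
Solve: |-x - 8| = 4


An absolute value equation |expr| = 4 gives two cases:
Case 1: -x - 8 = 4
  -x = 12, so x = -12
Case 2: -x - 8 = -4
  -x = 4, so x = -4

x = -12, x = -4


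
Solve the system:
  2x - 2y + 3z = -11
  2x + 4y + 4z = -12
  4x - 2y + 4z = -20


Using Cramer's rule. Expand each determinant along the first row.
D  = 2*[4*4 - 4*(-2)] - (-2)*[2*4 - 4*4] + 3*[2*(-2) - 4*4]
  = 2*(24) - (-2)*(-8) + 3*(-20) = -28
Dx = (-11)*[4*4 - 4*(-2)] - (-2)*[(-12)*4 - 4*(-20)] + 3*[(-12)*(-2) - 4*(-20)]
  = (-11)*(24) - (-2)*(32) + 3*(104) = 112
Dy = 2*[(-12)*4 - 4*(-20)] - (-11)*[2*4 - 4*4] + 3*[2*(-20) - (-12)*4]
  = 2*(32) - (-11)*(-8) + 3*(8) = 0
Dz = 2*[4*(-20) - (-12)*(-2)] - (-2)*[2*(-20) - (-12)*4] + (-11)*[2*(-2) - 4*4]
  = 2*(-104) - (-2)*(8) + (-11)*(-20) = 28
x = Dx/D = 112/-28 = -4, y = Dy/D = 0/-28 = 0, z = Dz/D = 28/-28 = -1
Check eq1: (2)(-4) + (-2)(0) + (3)(-1) = -11 = -11 ✓
Check eq2: (2)(-4) + (4)(0) + (4)(-1) = -12 = -12 ✓
Check eq3: (4)(-4) + (-2)(0) + (4)(-1) = -20 = -20 ✓

x = -4, y = 0, z = -1


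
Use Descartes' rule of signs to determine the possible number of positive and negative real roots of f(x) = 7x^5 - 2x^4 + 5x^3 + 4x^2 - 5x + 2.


Descartes' rule of signs:

For positive roots, count sign changes in f(x) = 7x^5 - 2x^4 + 5x^3 + 4x^2 - 5x + 2:
Signs of coefficients: +, -, +, +, -, +
Number of sign changes: 4
Possible positive real roots: 4, 2, 0

For negative roots, examine f(-x) = -7x^5 - 2x^4 - 5x^3 + 4x^2 + 5x + 2:
Signs of coefficients: -, -, -, +, +, +
Number of sign changes: 1
Possible negative real roots: 1

Positive roots: 4 or 2 or 0; Negative roots: 1


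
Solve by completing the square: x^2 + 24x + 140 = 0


Start: x^2 + 24x + 140 = 0
Move constant: x^2 + 24x = -140
Half of 24 is 12, squared is 144
Add 144 to both sides: x^2 + 24x + 144 = 4
(x + 12)^2 = 4
x + 12 = ±2
x = -12 + 2 = -10 or x = -12 - 2 = -14

x = -14, x = -10


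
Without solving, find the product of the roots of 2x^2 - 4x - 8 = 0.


By Vieta's formulas for ax^2 + bx + c = 0:
  Sum of roots = -b/a
  Product of roots = c/a

Here a = 2, b = -4, c = -8
Sum = -(-4)/2 = 2
Product = -8/2 = -4

Product = -4


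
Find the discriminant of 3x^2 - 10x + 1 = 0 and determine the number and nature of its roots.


For ax^2 + bx + c = 0, discriminant D = b^2 - 4ac
Here a = 3, b = -10, c = 1
D = (-10)^2 - 4(3)(1) = 100 - 12 = 88

D = 88 > 0 but not a perfect square
The equation has 2 distinct real irrational roots.

Discriminant = 88, 2 distinct real irrational roots


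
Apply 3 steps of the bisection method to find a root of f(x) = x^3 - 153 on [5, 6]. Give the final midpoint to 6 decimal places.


f(x) = x^3 - 153
f(5) = -28 < 0
f(6) = 63 > 0

Step 1: midpoint = (5.000000 + 6.000000)/2 = 5.500000
  f(5.500000) = 13.375000
  f(mid) > 0, so root is in [5.000000, 5.500000]

Step 2: midpoint = (5.000000 + 5.500000)/2 = 5.250000
  f(5.250000) = -8.296875
  f(mid) < 0, so root is in [5.250000, 5.500000]

Step 3: midpoint = (5.250000 + 5.500000)/2 = 5.375000
  f(5.375000) = 2.287109
  f(mid) > 0, so root is in [5.250000, 5.375000]

midpoint = 5.375000


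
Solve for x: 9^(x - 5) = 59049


Express both sides with the same base.
59049 = 9^5
Since the bases match, equate exponents: x - 5 = 5
So x = 5 - (-5) = 10

x = 10


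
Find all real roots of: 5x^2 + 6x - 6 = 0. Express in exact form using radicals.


Using the quadratic formula: x = (-b ± sqrt(b^2 - 4ac)) / (2a)
Here a = 5, b = 6, c = -6
Discriminant = b^2 - 4ac = 6^2 - 4(5)(-6) = 36 + 120 = 156
Since discriminant = 156 > 0, there are two real roots.
x = (-6 ± 2*sqrt(39)) / 10
Simplifying: x = (-3 ± sqrt(39)) / 5
Numerically: x ≈ 0.6490 or x ≈ -1.8490

x = (-3 + sqrt(39)) / 5 or x = (-3 - sqrt(39)) / 5


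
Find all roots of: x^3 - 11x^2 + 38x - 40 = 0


Let p(x) = x^3 - 11x^2 + 38x - 40. By the rational root theorem (leading coefficient 1), any rational root is an integer divisor of 40: try ±1, ±2, ... in turn.
Test x = 1: value = -12 ≠ 0.
Test x = -1: value = -90 ≠ 0.
Test x = 2: value = 0 ✓, so (x - 2) is a factor.
Synthetic division by (x - 2): bring down 1; 1(2) - 11 = -9; (-9)(2) + 38 = 20; 20(2) - 40 = 0 → quotient x^2 - 9x + 20, remainder 0.
Solve the quadratic x^2 - 9x + 20 = 0: discriminant = (-9)^2 - 4(1)(20) = 81 - 80 = 1.
sqrt(1) = 1, so x = (9 ± 1)/2: x = 5 or x = 4.
Collecting all roots found:

x = 2, x = 4, x = 5


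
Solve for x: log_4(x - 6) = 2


Convert to exponential form: x - 6 = 4^2 = 16
x = 16 + 6 = 22
Check: log_4(22 - 6) = log_4(16) = log_4(16) = 2 ✓

x = 22


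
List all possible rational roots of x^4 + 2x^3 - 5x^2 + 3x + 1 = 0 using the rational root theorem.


Rational root theorem: possible roots are ±p/q where:
  p divides the constant term (1): p ∈ {1}
  q divides the leading coefficient (1): q ∈ {1}

All possible rational roots: -1, 1

-1, 1


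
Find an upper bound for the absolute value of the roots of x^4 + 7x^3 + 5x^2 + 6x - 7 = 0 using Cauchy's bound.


Cauchy's bound: all roots r satisfy |r| <= 1 + max(|a_i/a_n|) for i = 0,...,n-1
where a_n is the leading coefficient.

Coefficients: [1, 7, 5, 6, -7]
Leading coefficient a_n = 1
Ratios |a_i/a_n|: 7, 5, 6, 7
Maximum ratio: 7
Cauchy's bound: |r| <= 1 + 7 = 8

Upper bound = 8


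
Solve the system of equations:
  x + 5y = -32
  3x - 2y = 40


Using Cramer's rule:
Determinant D = (1)(-2) - (3)(5) = -2 - 15 = -17
Dx = (-32)(-2) - (40)(5) = 64 - 200 = -136
Dy = (1)(40) - (3)(-32) = 40 + 96 = 136
x = Dx/D = -136/-17 = 8
y = Dy/D = 136/-17 = -8

x = 8, y = -8


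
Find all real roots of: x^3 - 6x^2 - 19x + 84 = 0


Let p(x) = x^3 - 6x^2 - 19x + 84. By the rational root theorem (leading coefficient 1), any rational root is an integer divisor of 84: try ±1, ±2, ... in turn.
Test x = 1: value = 60 ≠ 0.
Test x = -1: value = 96 ≠ 0.
Test x = 2: value = 30 ≠ 0.
Test x = -2: value = 90 ≠ 0.
Test x = 3: value = 0 ✓, so (x - 3) is a factor.
Synthetic division by (x - 3): bring down 1; 1(3) - 6 = -3; (-3)(3) - 19 = -28; (-28)(3) + 84 = 0 → quotient x^2 - 3x - 28, remainder 0.
Solve the quadratic x^2 - 3x - 28 = 0: discriminant = (-3)^2 - 4(1)(-28) = 9 + 112 = 121.
sqrt(121) = 11, so x = (3 ± 11)/2: x = 7 or x = -4.

x = -4, x = 3, x = 7


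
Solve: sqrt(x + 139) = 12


Square both sides: x + 139 = 12^2 = 144
x = 144 - 139 = 5
x = 5
Check: sqrt(1*5 + 139) = sqrt(144) = 12 ✓

x = 5


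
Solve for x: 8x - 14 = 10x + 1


Starting with: 8x - 14 = 10x + 1
Move all x terms to left: (8 - 10)x = 1 + 14
Simplify: -2x = 15
Divide both sides by -2: x = -15/2

x = -15/2


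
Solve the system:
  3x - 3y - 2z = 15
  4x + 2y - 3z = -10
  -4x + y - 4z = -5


Using Cramer's rule. Expand each determinant along the first row.
D  = 3*[2*(-4) - (-3)*1] - (-3)*[4*(-4) - (-3)*(-4)] + (-2)*[4*1 - 2*(-4)]
  = 3*(-5) - (-3)*(-28) + (-2)*(12) = -123
Dx = 15*[2*(-4) - (-3)*1] - (-3)*[(-10)*(-4) - (-3)*(-5)] + (-2)*[(-10)*1 - 2*(-5)]
  = 15*(-5) - (-3)*(25) + (-2)*(0) = 0
Dy = 3*[(-10)*(-4) - (-3)*(-5)] - 15*[4*(-4) - (-3)*(-4)] + (-2)*[4*(-5) - (-10)*(-4)]
  = 3*(25) - 15*(-28) + (-2)*(-60) = 615
Dz = 3*[2*(-5) - (-10)*1] - (-3)*[4*(-5) - (-10)*(-4)] + 15*[4*1 - 2*(-4)]
  = 3*(0) - (-3)*(-60) + 15*(12) = 0
x = Dx/D = 0/-123 = 0, y = Dy/D = 615/-123 = -5, z = Dz/D = 0/-123 = 0
Check eq1: (3)(0) + (-3)(-5) + (-2)(0) = 15 = 15 ✓
Check eq2: (4)(0) + (2)(-5) + (-3)(0) = -10 = -10 ✓
Check eq3: (-4)(0) + (1)(-5) + (-4)(0) = -5 = -5 ✓

x = 0, y = -5, z = 0


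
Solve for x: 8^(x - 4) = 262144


Express both sides with the same base.
262144 = 8^6
Since the bases match, equate exponents: x - 4 = 6
So x = 6 - (-4) = 10

x = 10


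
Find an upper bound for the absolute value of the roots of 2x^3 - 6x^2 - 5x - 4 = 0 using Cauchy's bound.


Cauchy's bound: all roots r satisfy |r| <= 1 + max(|a_i/a_n|) for i = 0,...,n-1
where a_n is the leading coefficient.

Coefficients: [2, -6, -5, -4]
Leading coefficient a_n = 2
Ratios |a_i/a_n|: 3, 5/2, 2
Maximum ratio: 3
Cauchy's bound: |r| <= 1 + 3 = 4

Upper bound = 4


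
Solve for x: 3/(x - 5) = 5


Multiply both sides by (x - 5): 3 = 5(x - 5)
Distribute: 3 = 5x - 25
5x = 3 + 25 = 28
x = 28/5

x = 28/5


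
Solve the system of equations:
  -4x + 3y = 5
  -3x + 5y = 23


Using Cramer's rule:
Determinant D = (-4)(5) - (-3)(3) = -20 + 9 = -11
Dx = (5)(5) - (23)(3) = 25 - 69 = -44
Dy = (-4)(23) - (-3)(5) = -92 + 15 = -77
x = Dx/D = -44/-11 = 4
y = Dy/D = -77/-11 = 7

x = 4, y = 7


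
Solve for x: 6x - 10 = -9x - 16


Starting with: 6x - 10 = -9x - 16
Move all x terms to left: (6 + 9)x = -16 + 10
Simplify: 15x = -6
Divide both sides by 15: x = -2/5

x = -2/5


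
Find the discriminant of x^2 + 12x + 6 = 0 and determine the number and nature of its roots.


For ax^2 + bx + c = 0, discriminant D = b^2 - 4ac
Here a = 1, b = 12, c = 6
D = (12)^2 - 4(1)(6) = 144 - 24 = 120

D = 120 > 0 but not a perfect square
The equation has 2 distinct real irrational roots.

Discriminant = 120, 2 distinct real irrational roots


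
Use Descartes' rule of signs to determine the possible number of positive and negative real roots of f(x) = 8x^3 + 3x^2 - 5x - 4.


Descartes' rule of signs:

For positive roots, count sign changes in f(x) = 8x^3 + 3x^2 - 5x - 4:
Signs of coefficients: +, +, -, -
Number of sign changes: 1
Possible positive real roots: 1

For negative roots, examine f(-x) = -8x^3 + 3x^2 + 5x - 4:
Signs of coefficients: -, +, +, -
Number of sign changes: 2
Possible negative real roots: 2, 0

Positive roots: 1; Negative roots: 2 or 0


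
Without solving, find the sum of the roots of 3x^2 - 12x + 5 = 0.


By Vieta's formulas for ax^2 + bx + c = 0:
  Sum of roots = -b/a
  Product of roots = c/a

Here a = 3, b = -12, c = 5
Sum = -(-12)/3 = 4
Product = 5/3 = 5/3

Sum = 4


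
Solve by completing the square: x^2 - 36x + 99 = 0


Start: x^2 - 36x + 99 = 0
Move constant: x^2 - 36x = -99
Half of -36 is -18, squared is 324
Add 324 to both sides: x^2 - 36x + 324 = 225
(x - 18)^2 = 225
x - 18 = ±15
x = 18 + 15 = 33 or x = 18 - 15 = 3

x = 3, x = 33


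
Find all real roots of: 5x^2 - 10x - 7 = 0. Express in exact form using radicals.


Using the quadratic formula: x = (-b ± sqrt(b^2 - 4ac)) / (2a)
Here a = 5, b = -10, c = -7
Discriminant = b^2 - 4ac = (-10)^2 - 4(5)(-7) = 100 + 140 = 240
Since discriminant = 240 > 0, there are two real roots.
x = (10 ± 4*sqrt(15)) / 10
Simplifying: x = (5 ± 2*sqrt(15)) / 5
Numerically: x ≈ 2.5492 or x ≈ -0.5492

x = (5 + 2*sqrt(15)) / 5 or x = (5 - 2*sqrt(15)) / 5


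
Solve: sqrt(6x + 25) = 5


Square both sides: 6x + 25 = 5^2 = 25
6x = 25 - 25 = 0
x = 0
Check: sqrt(6*0 + 25) = sqrt(25) = 5 ✓

x = 0


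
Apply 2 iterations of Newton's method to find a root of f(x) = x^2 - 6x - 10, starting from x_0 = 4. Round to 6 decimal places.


Newton's method: x_(n+1) = x_n - f(x_n)/f'(x_n)
f(x) = x^2 - 6x - 10
f'(x) = 2x - 6

Iteration 1:
  f(4.000000) = -18.000000
  f'(4.000000) = 2.000000
  x_1 = 4.000000 - (-18.000000)/(2.000000) = 13.000000

Iteration 2:
  f(13.000000) = 81.000000
  f'(13.000000) = 20.000000
  x_2 = 13.000000 - (81.000000)/(20.000000) = 8.950000

x_2 = 8.950000


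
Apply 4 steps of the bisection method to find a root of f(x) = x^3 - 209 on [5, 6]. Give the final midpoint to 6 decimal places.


f(x) = x^3 - 209
f(5) = -84 < 0
f(6) = 7 > 0

Step 1: midpoint = (5.000000 + 6.000000)/2 = 5.500000
  f(5.500000) = -42.625000
  f(mid) < 0, so root is in [5.500000, 6.000000]

Step 2: midpoint = (5.500000 + 6.000000)/2 = 5.750000
  f(5.750000) = -18.890625
  f(mid) < 0, so root is in [5.750000, 6.000000]

Step 3: midpoint = (5.750000 + 6.000000)/2 = 5.875000
  f(5.875000) = -6.220703
  f(mid) < 0, so root is in [5.875000, 6.000000]

Step 4: midpoint = (5.875000 + 6.000000)/2 = 5.937500
  f(5.937500) = 0.320068
  f(mid) > 0, so root is in [5.875000, 5.937500]

midpoint = 5.937500


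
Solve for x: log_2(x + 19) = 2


Convert to exponential form: x + 19 = 2^2 = 4
x = 4 - 19 = -15
Check: log_2(-15 + 19) = log_2(4) = log_2(4) = 2 ✓

x = -15


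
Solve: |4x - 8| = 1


An absolute value equation |expr| = 1 gives two cases:
Case 1: 4x - 8 = 1
  4x = 9, so x = 9/4
Case 2: 4x - 8 = -1
  4x = 7, so x = 7/4

x = 7/4, x = 9/4


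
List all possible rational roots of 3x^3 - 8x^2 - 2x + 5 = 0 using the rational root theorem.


Rational root theorem: possible roots are ±p/q where:
  p divides the constant term (5): p ∈ {1, 5}
  q divides the leading coefficient (3): q ∈ {1, 3}

All possible rational roots: -5, -5/3, -1, -1/3, 1/3, 1, 5/3, 5

-5, -5/3, -1, -1/3, 1/3, 1, 5/3, 5


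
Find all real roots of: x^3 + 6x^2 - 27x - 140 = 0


Let p(x) = x^3 + 6x^2 - 27x - 140. By the rational root theorem (leading coefficient 1), any rational root is an integer divisor of 140: try ±1, ±2, ... in turn.
Test x = 1: value = -160 ≠ 0.
Test x = -1: value = -108 ≠ 0.
Test x = 2: value = -162 ≠ 0.
Test x = -2: value = -70 ≠ 0.
Test x = 4: value = -88 ≠ 0.
Test x = -4: value = 0 ✓, so (x + 4) is a factor.
Synthetic division by (x + 4): bring down 1; 1(-4) + 6 = 2; 2(-4) - 27 = -35; (-35)(-4) - 140 = 0 → quotient x^2 + 2x - 35, remainder 0.
Solve the quadratic x^2 + 2x - 35 = 0: discriminant = 2^2 - 4(1)(-35) = 4 + 140 = 144.
sqrt(144) = 12, so x = (-2 ± 12)/2: x = 5 or x = -7.

x = -7, x = -4, x = 5


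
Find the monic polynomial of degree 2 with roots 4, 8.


A monic polynomial with roots 4, 8 is:
p(x) = (x - 4)(x - 8)
After multiplying by (x - 4): x - 4
After multiplying by (x - 8): x^2 - 12x + 32

x^2 - 12x + 32


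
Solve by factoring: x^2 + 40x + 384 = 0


We need two numbers that multiply to 384 and add to 40.
Those numbers are 16 and 24 (since 16 * 24 = 384 and 16 + 24 = 40).
So x^2 + 40x + 384 = (x + 16)(x + 24) = 0
Setting each factor to zero: x = -16 or x = -24

x = -24, x = -16


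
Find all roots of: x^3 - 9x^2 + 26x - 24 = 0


Let p(x) = x^3 - 9x^2 + 26x - 24. By the rational root theorem (leading coefficient 1), any rational root is an integer divisor of 24: try ±1, ±2, ... in turn.
Test x = 1: value = -6 ≠ 0.
Test x = -1: value = -60 ≠ 0.
Test x = 2: value = 0 ✓, so (x - 2) is a factor.
Synthetic division by (x - 2): bring down 1; 1(2) - 9 = -7; (-7)(2) + 26 = 12; 12(2) - 24 = 0 → quotient x^2 - 7x + 12, remainder 0.
Solve the quadratic x^2 - 7x + 12 = 0: discriminant = (-7)^2 - 4(1)(12) = 49 - 48 = 1.
sqrt(1) = 1, so x = (7 ± 1)/2: x = 4 or x = 3.
Collecting all roots found:

x = 2, x = 3, x = 4


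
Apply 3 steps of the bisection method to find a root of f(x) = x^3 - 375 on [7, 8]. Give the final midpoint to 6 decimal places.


f(x) = x^3 - 375
f(7) = -32 < 0
f(8) = 137 > 0

Step 1: midpoint = (7.000000 + 8.000000)/2 = 7.500000
  f(7.500000) = 46.875000
  f(mid) > 0, so root is in [7.000000, 7.500000]

Step 2: midpoint = (7.000000 + 7.500000)/2 = 7.250000
  f(7.250000) = 6.078125
  f(mid) > 0, so root is in [7.000000, 7.250000]

Step 3: midpoint = (7.000000 + 7.250000)/2 = 7.125000
  f(7.125000) = -13.294922
  f(mid) < 0, so root is in [7.125000, 7.250000]

midpoint = 7.125000


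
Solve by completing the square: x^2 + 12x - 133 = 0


Start: x^2 + 12x - 133 = 0
Move constant: x^2 + 12x = 133
Half of 12 is 6, squared is 36
Add 36 to both sides: x^2 + 12x + 36 = 169
(x + 6)^2 = 169
x + 6 = ±13
x = -6 + 13 = 7 or x = -6 - 13 = -19

x = -19, x = 7


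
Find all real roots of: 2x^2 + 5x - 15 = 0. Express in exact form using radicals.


Using the quadratic formula: x = (-b ± sqrt(b^2 - 4ac)) / (2a)
Here a = 2, b = 5, c = -15
Discriminant = b^2 - 4ac = 5^2 - 4(2)(-15) = 25 + 120 = 145
Since discriminant = 145 > 0, there are two real roots.
x = (-5 ± sqrt(145)) / 4
Numerically: x ≈ 1.7604 or x ≈ -4.2604

x = (-5 + sqrt(145)) / 4 or x = (-5 - sqrt(145)) / 4


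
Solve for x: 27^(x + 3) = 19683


Express both sides with the same base.
19683 = 27^3
Since the bases match, equate exponents: x + 3 = 3
So x = 3 - (3) = 0

x = 0


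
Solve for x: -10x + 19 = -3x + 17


Starting with: -10x + 19 = -3x + 17
Move all x terms to left: (-10 + 3)x = 17 - 19
Simplify: -7x = -2
Divide both sides by -7: x = 2/7

x = 2/7


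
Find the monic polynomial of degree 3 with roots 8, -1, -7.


A monic polynomial with roots 8, -1, -7 is:
p(x) = (x - 8)(x + 1)(x + 7)
After multiplying by (x - 8): x - 8
After multiplying by (x + 1): x^2 - 7x - 8
After multiplying by (x + 7): x^3 - 57x - 56

x^3 - 57x - 56


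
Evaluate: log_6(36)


We need the exponent such that 6^? = 36
6^2 = 36
Therefore log_6(36) = 2

2


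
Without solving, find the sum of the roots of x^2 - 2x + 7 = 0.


By Vieta's formulas for ax^2 + bx + c = 0:
  Sum of roots = -b/a
  Product of roots = c/a

Here a = 1, b = -2, c = 7
Sum = -(-2)/1 = 2
Product = 7/1 = 7

Sum = 2


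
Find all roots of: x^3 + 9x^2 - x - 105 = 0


Let p(x) = x^3 + 9x^2 - x - 105. By the rational root theorem (leading coefficient 1), any rational root is an integer divisor of 105: try ±1, ±2, ... in turn.
Test x = 1: value = -96 ≠ 0.
Test x = -1: value = -96 ≠ 0.
Test x = 3: value = 0 ✓, so (x - 3) is a factor.
Synthetic division by (x - 3): bring down 1; 1(3) + 9 = 12; 12(3) - 1 = 35; 35(3) - 105 = 0 → quotient x^2 + 12x + 35, remainder 0.
Solve the quadratic x^2 + 12x + 35 = 0: discriminant = 12^2 - 4(1)(35) = 144 - 140 = 4.
sqrt(4) = 2, so x = (-12 ± 2)/2: x = -5 or x = -7.
Collecting all roots found:

x = -7, x = -5, x = 3


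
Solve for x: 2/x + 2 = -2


Subtract 2 from both sides: 2/x = -4
Multiply both sides by x: 2 = -4 * x
Divide by -4: x = -1/2

x = -1/2


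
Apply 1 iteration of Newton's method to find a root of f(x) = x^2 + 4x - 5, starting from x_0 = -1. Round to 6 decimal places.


Newton's method: x_(n+1) = x_n - f(x_n)/f'(x_n)
f(x) = x^2 + 4x - 5
f'(x) = 2x + 4

Iteration 1:
  f(-1.000000) = -8.000000
  f'(-1.000000) = 2.000000
  x_1 = -1.000000 - (-8.000000)/(2.000000) = 3.000000

x_1 = 3.000000
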